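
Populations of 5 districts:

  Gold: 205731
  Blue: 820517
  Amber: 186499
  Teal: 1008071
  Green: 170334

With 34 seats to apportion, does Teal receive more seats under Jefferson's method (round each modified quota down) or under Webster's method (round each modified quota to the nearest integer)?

Jefferson: Gold 3, Blue 12, Amber 2, Teal 15, Green 2.
Webster: Gold 3, Blue 12, Amber 3, Teal 14, Green 2.
Teal gets 15 under Jefferson and 14 under Webster.

Jefferson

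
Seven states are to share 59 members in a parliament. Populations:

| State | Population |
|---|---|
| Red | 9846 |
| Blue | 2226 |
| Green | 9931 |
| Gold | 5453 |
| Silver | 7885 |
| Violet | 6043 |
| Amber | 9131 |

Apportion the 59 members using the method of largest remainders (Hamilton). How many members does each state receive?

Standard divisor: 50515 ÷ 59 ≈ 856.186.
Standard quotas: Red 11.4998, Blue 2.5999, Green 11.5991, Gold 6.3689, Silver 9.2094, Violet 7.0580, Amber 10.6647.
Lower quotas: Red 11, Blue 2, Green 11, Gold 6, Silver 9, Violet 7, Amber 10 (sum 56, leaving 3 seats).
Remainders in descending order: Amber 0.6647, Blue 0.5999, Green 0.5991, Red 0.4998, Gold 0.3689, Silver 0.2094, Violet 0.0580.
Largest remainders: Amber, Blue, Green receive the extra seats.

Red 11, Blue 3, Green 12, Gold 6, Silver 9, Violet 7, Amber 11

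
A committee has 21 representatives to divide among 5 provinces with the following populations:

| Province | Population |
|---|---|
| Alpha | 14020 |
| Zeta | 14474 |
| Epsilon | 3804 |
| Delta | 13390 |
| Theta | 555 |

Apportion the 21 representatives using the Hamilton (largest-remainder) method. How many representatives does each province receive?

The standard divisor is 46243/21 ≈ 2202.048.
Standard quotas: Alpha 6.3668, Zeta 6.5730, Epsilon 1.7275, Delta 6.0807, Theta 0.2520.
Lower quotas: Alpha 6, Zeta 6, Epsilon 1, Delta 6, Theta 0 (sum 19, leaving 2 seats).
Remainders in descending order: Epsilon 0.7275, Zeta 0.5730, Alpha 0.3668, Theta 0.2520, Delta 0.0807.
The surplus seats go to Epsilon, Zeta.

Alpha 6, Zeta 7, Epsilon 2, Delta 6, Theta 0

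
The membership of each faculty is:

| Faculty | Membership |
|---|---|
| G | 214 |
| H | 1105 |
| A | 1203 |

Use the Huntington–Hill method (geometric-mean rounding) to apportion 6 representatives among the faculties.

With divisor 471: modified quotas G 0.454, H 2.346, A 2.554.
Geometric-mean thresholds: G (min 1), H √(2·3)=2.449, A √(2·3)=2.449.
Each quota rounded against its threshold gives G 1, H 2, A 3 (total 6).

G 1; H 2; A 3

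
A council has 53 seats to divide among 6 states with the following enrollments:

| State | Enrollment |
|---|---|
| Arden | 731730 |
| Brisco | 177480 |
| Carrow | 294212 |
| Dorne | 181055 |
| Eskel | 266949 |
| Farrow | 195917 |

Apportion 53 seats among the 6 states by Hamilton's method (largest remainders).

Arden 21, Brisco 5, Carrow 8, Dorne 5, Eskel 8, Farrow 6

Standard divisor: 1847343 ÷ 53 ≈ 34855.528.
Standard quotas: Arden 20.9932, Brisco 5.0919, Carrow 8.4409, Dorne 5.1944, Eskel 7.6587, Farrow 5.6208.
Lower quotas: Arden 20, Brisco 5, Carrow 8, Dorne 5, Eskel 7, Farrow 5 (sum 50, leaving 3 seats).
Remainders in descending order: Arden 0.9932, Eskel 0.6587, Farrow 0.6208, Carrow 0.4409, Dorne 0.1944, Brisco 0.0919.
Largest remainders: Arden, Eskel, Farrow receive the extra seats.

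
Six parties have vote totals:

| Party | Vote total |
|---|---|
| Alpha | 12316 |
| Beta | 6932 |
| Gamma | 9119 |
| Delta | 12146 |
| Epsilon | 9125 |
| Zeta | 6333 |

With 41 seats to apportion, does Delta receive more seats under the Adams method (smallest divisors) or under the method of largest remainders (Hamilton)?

Hamilton

Adams: Alpha 9, Beta 5, Gamma 7, Delta 8, Epsilon 7, Zeta 5.
Hamilton: Alpha 9, Beta 5, Gamma 7, Delta 9, Epsilon 7, Zeta 4.
Delta gets 8 under Adams and 9 under Hamilton.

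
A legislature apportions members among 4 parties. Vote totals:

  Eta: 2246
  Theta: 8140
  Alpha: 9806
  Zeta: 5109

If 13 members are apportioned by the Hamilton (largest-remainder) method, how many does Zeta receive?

3

The standard divisor is 25301/13 ≈ 1946.231.
Standard quotas: Eta 1.1540, Theta 4.1824, Alpha 5.0385, Zeta 2.6251.
Lower quotas: Eta 1, Theta 4, Alpha 5, Zeta 2 (sum 12, leaving 1 seat).
Remainders in descending order: Zeta 0.6251, Theta 0.1824, Eta 0.1540, Alpha 0.0385.
Largest remainder: Zeta receives the extra seat.
Zeta receives 3.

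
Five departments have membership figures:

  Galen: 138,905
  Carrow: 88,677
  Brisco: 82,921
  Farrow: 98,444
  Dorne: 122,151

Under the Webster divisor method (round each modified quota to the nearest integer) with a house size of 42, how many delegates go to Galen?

Standard divisor 531098/42 ≈ 12645.19; standard quotas: Galen 10.985, Carrow 7.013, Brisco 6.558, Farrow 7.785, Dorne 9.660.
Rounding to the nearest integer gives 11, 7, 7, 8, 10 = 43 seats, so the divisor must be adjusted.
With modified divisor 12800: modified quotas Galen 10.852, Carrow 6.928, Brisco 6.478, Farrow 7.691, Dorne 9.543.
Rounding to the nearest integer: Galen 11, Carrow 7, Brisco 6, Farrow 8, Dorne 10 (total 42).
Galen receives 11.

11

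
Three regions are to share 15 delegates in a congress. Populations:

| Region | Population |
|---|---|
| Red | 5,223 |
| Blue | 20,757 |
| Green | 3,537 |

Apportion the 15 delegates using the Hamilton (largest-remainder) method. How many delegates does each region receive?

Total 29517; standard divisor 29517/15 ≈ 1967.8.
Standard quotas: Red 2.6542, Blue 10.5483, Green 1.7974.
Lower quotas: Red 2, Blue 10, Green 1 (sum 13, leaving 2 seats).
Remainders in descending order: Green 0.7974, Red 0.6542, Blue 0.5483.
Largest remainders: Green, Red receive the extra seats.

Red 3, Blue 10, Green 2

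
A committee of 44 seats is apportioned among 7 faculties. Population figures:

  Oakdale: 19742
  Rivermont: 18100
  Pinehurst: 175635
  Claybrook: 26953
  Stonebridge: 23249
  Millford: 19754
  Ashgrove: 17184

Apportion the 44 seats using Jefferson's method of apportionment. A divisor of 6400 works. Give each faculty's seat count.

With modified divisor 6400: modified quotas Oakdale 3.085, Rivermont 2.828, Pinehurst 27.443, Claybrook 4.211, Stonebridge 3.633, Millford 3.087, Ashgrove 2.685.
Rounding down: Oakdale 3, Rivermont 2, Pinehurst 27, Claybrook 4, Stonebridge 3, Millford 3, Ashgrove 2 (total 44).

Oakdale: 3, Rivermont: 2, Pinehurst: 27, Claybrook: 4, Stonebridge: 3, Millford: 3, Ashgrove: 2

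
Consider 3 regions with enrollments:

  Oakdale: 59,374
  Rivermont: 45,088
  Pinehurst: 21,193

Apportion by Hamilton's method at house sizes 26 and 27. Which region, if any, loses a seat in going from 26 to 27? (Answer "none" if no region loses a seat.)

Pinehurst

At 26 seats: Oakdale 12, Rivermont 9, Pinehurst 5.
At 27 seats: Oakdale 13, Rivermont 10, Pinehurst 4.
Pinehurst drops from 5 to 4.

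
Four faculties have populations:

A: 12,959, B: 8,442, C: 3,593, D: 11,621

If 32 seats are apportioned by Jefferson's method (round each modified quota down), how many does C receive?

3

Standard divisor 36615/32 ≈ 1144.219; standard quotas: A 11.326, B 7.378, C 3.140, D 10.156.
Rounding down gives 11, 7, 3, 10 = 31 seats, so the divisor must be adjusted.
With modified divisor 1070: modified quotas A 12.111, B 7.890, C 3.358, D 10.861.
Rounding down: A 12, B 7, C 3, D 10 (total 32).
C receives 3.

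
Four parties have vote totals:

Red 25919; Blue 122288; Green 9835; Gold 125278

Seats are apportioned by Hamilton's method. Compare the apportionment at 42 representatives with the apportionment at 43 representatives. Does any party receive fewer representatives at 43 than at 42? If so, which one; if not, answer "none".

At 42 seats: Red 4, Blue 18, Green 1, Gold 19.
At 43 seats: Red 4, Blue 19, Green 1, Gold 19.
No party's allocation decreased.

none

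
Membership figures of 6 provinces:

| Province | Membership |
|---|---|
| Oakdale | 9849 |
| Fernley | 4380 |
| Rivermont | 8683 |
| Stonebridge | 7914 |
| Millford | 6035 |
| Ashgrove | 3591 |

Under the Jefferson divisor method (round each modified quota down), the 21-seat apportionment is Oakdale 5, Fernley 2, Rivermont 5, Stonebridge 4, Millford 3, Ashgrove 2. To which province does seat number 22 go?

Oakdale

Priority for the next seat is population ÷ (current seats + 1).
Priorities: Oakdale 1641.500, Fernley 1460.000, Rivermont 1447.167, Stonebridge 1582.800, Millford 1508.750, Ashgrove 1197.000.
Highest priority: Oakdale.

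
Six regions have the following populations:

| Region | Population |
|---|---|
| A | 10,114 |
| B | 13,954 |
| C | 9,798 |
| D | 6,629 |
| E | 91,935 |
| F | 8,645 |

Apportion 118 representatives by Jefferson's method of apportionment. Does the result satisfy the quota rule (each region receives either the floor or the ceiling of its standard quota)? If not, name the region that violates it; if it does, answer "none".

E

Standard quotas: A 8.460, B 11.672, C 8.195, D 5.545, E 76.898, F 7.231.
Jefferson allocation: A 8, B 11, C 8, D 5, E 79, F 7.
E has quota 76.898 (lower 76, upper 77) but receives 79 — outside the quota interval.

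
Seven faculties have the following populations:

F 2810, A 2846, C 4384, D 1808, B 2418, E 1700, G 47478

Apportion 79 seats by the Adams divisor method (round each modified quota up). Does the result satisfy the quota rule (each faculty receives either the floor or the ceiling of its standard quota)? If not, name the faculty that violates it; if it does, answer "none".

G

Standard quotas: F 3.499, A 3.544, C 5.459, D 2.251, B 3.011, E 2.117, G 59.119.
Adams allocation: F 4, A 4, C 6, D 3, B 3, E 3, G 56.
G has quota 59.119 (lower 59, upper 60) but receives 56 — outside the quota interval.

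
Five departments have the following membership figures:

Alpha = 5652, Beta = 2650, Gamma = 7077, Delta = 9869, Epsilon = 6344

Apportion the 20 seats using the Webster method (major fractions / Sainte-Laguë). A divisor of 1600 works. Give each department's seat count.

With modified divisor 1600: modified quotas Alpha 3.533, Beta 1.656, Gamma 4.423, Delta 6.168, Epsilon 3.965.
Rounding to the nearest integer: Alpha 4, Beta 2, Gamma 4, Delta 6, Epsilon 4 (total 20).

Alpha: 4; Beta: 2; Gamma: 4; Delta: 6; Epsilon: 4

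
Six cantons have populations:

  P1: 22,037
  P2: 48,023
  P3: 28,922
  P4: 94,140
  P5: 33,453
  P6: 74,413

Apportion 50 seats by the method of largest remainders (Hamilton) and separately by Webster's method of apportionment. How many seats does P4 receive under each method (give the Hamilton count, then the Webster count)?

16 and 15

Hamilton: P1 4, P2 8, P3 5, P4 16, P5 5, P6 12.
Webster: P1 4, P2 8, P3 5, P4 15, P5 6, P6 12.
P4 gets 16 under Hamilton and 15 under Webster.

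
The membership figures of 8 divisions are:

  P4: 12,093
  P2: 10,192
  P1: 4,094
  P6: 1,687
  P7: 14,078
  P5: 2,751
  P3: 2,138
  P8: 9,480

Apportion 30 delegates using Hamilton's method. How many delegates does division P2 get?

5

The standard divisor is 56513/30 ≈ 1883.767.
Standard quotas: P4 6.4196, P2 5.4104, P1 2.1733, P6 0.8955, P7 7.4733, P5 1.4604, P3 1.1350, P8 5.0325.
Lower quotas: P4 6, P2 5, P1 2, P6 0, P7 7, P5 1, P3 1, P8 5 (sum 27, leaving 3 seats).
Remainders in descending order: P6 0.8955, P7 0.4733, P5 0.4604, P4 0.4196, P2 0.4104, P1 0.1733, P3 0.1350, P8 0.0325.
Largest remainders: P6, P7, P5 receive the extra seats.
P2 receives 5.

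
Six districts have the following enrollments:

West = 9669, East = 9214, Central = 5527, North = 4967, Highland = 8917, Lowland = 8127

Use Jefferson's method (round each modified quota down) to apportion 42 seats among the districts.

Standard divisor 46421/42 ≈ 1105.262; standard quotas: West 8.748, East 8.336, Central 5.001, North 4.494, Highland 8.068, Lowland 7.353.
Rounding down gives 8, 8, 5, 4, 8, 7 = 40 seats, so the divisor must be adjusted.
With modified divisor 1020: modified quotas West 9.479, East 9.033, Central 5.419, North 4.870, Highland 8.742, Lowland 7.968.
Rounding down: West 9, East 9, Central 5, North 4, Highland 8, Lowland 7 (total 42).

West: 9, East: 9, Central: 5, North: 4, Highland: 8, Lowland: 7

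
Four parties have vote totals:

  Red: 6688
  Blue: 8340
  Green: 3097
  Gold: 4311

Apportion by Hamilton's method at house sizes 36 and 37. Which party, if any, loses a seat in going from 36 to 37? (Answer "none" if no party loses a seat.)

none

At 36 seats: Red 11, Blue 13, Green 5, Gold 7.
At 37 seats: Red 11, Blue 14, Green 5, Gold 7.
No party's allocation decreased.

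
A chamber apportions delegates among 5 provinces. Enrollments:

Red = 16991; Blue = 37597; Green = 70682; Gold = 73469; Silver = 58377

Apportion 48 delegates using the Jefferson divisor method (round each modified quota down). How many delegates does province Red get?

3

Standard divisor 257116/48 ≈ 5356.583; standard quotas: Red 3.172, Blue 7.019, Green 13.195, Gold 13.716, Silver 10.898.
Rounding down gives 3, 7, 13, 13, 10 = 46 seats, so the divisor must be adjusted.
With modified divisor 5100: modified quotas Red 3.332, Blue 7.372, Green 13.859, Gold 14.406, Silver 11.446.
Rounding down: Red 3, Blue 7, Green 13, Gold 14, Silver 11 (total 48).
Red receives 3.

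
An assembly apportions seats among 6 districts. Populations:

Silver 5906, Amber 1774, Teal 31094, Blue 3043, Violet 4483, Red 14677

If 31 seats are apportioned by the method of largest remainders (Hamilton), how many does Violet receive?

Total 60977; standard divisor 60977/31 = 1967.
Standard quotas: Silver 3.0025, Amber 0.9019, Teal 15.8078, Blue 1.5470, Violet 2.2791, Red 7.4616.
Lower quotas: Silver 3, Amber 0, Teal 15, Blue 1, Violet 2, Red 7 (sum 28, leaving 3 seats).
Remainders in descending order: Amber 0.9019, Teal 0.8078, Blue 0.5470, Red 0.4616, Violet 0.2791, Silver 0.0025.
Largest remainders: Amber, Teal, Blue receive the extra seats.
Violet receives 2.

2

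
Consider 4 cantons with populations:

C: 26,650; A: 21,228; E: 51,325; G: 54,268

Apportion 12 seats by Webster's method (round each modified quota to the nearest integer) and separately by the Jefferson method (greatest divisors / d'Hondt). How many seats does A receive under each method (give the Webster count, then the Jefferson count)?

2 and 1

Webster: C 2, A 2, E 4, G 4.
Jefferson: C 2, A 1, E 4, G 5.
A gets 2 under Webster and 1 under Jefferson.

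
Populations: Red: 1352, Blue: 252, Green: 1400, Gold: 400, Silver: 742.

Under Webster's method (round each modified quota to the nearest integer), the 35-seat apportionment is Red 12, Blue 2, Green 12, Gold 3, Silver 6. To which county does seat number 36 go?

Gold

Priority for the next seat is population ÷ (current seats + 0.5).
Priorities: Red 108.160, Blue 100.800, Green 112.000, Gold 114.286, Silver 114.154.
Highest priority: Gold.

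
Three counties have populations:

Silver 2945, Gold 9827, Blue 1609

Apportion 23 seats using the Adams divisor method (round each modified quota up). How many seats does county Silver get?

Standard divisor 14381/23 ≈ 625.261; standard quotas: Silver 4.710, Gold 15.717, Blue 2.573.
Rounding up gives 5, 16, 3 = 24 seats, so the divisor must be adjusted.
With modified divisor 700: modified quotas Silver 4.207, Gold 14.039, Blue 2.299.
Rounding up: Silver 5, Gold 15, Blue 3 (total 23).
Silver receives 5.

5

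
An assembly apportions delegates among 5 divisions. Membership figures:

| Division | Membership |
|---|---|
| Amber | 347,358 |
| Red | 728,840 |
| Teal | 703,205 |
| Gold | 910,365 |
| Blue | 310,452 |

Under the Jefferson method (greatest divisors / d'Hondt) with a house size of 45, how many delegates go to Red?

Standard divisor 3000220/45 ≈ 66671.556; standard quotas: Amber 5.210, Red 10.932, Teal 10.547, Gold 13.654, Blue 4.656.
Rounding down gives 5, 10, 10, 13, 4 = 42 seats, so the divisor must be adjusted.
With modified divisor 63000: modified quotas Amber 5.514, Red 11.569, Teal 11.162, Gold 14.450, Blue 4.928.
Rounding down: Amber 5, Red 11, Teal 11, Gold 14, Blue 4 (total 45).
Red receives 11.

11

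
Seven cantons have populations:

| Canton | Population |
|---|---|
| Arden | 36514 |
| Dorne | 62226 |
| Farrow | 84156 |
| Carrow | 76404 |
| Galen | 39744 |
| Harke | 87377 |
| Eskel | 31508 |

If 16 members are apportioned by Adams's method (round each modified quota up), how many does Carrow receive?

Standard divisor 417929/16 ≈ 26120.562; standard quotas: Arden 1.398, Dorne 2.382, Farrow 3.222, Carrow 2.925, Galen 1.522, Harke 3.345, Eskel 1.206.
Rounding up gives 2, 3, 4, 3, 2, 4, 2 = 20 seats, so the divisor must be adjusted.
With modified divisor 34000: modified quotas Arden 1.074, Dorne 1.830, Farrow 2.475, Carrow 2.247, Galen 1.169, Harke 2.570, Eskel 0.927.
Rounding up: Arden 2, Dorne 2, Farrow 3, Carrow 3, Galen 2, Harke 3, Eskel 1 (total 16).
Carrow receives 3.

3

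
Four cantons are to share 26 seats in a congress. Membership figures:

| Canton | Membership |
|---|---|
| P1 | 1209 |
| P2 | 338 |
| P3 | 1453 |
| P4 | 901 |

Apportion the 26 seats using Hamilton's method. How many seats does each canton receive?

P1: 8, P2: 2, P3: 10, P4: 6

Standard divisor: 3901 ÷ 26 ≈ 150.038.
Standard quotas: P1 8.058, P2 2.253, P3 9.684, P4 6.005.
Lower quotas: P1 8, P2 2, P3 9, P4 6 (sum 25, leaving 1 seat).
Remainders in descending order: P3 0.684, P2 0.253, P1 0.058, P4 0.005.
Largest remainder: P3 receives the extra seat.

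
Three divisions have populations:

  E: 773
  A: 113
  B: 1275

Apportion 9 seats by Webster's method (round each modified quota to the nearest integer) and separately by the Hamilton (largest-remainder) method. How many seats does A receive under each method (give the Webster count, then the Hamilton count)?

0 and 1

Webster: E 3, A 0, B 6.
Hamilton: E 3, A 1, B 5.
A gets 0 under Webster and 1 under Hamilton.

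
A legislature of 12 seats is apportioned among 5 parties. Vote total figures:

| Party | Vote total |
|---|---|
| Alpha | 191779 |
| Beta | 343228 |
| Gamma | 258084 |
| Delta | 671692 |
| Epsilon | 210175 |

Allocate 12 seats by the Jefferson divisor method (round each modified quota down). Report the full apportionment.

Standard divisor 1674958/12 ≈ 139579.833; standard quotas: Alpha 1.374, Beta 2.459, Gamma 1.849, Delta 4.812, Epsilon 1.506.
Rounding down gives 1, 2, 1, 4, 1 = 9 seats, so the divisor must be adjusted.
With modified divisor 113200: modified quotas Alpha 1.694, Beta 3.032, Gamma 2.280, Delta 5.934, Epsilon 1.857.
Rounding down: Alpha 1, Beta 3, Gamma 2, Delta 5, Epsilon 1 (total 12).

Alpha=1; Beta=3; Gamma=2; Delta=5; Epsilon=1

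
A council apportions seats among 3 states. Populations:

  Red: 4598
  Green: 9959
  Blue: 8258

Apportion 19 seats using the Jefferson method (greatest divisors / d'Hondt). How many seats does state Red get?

Standard divisor 22815/19 ≈ 1200.789; standard quotas: Red 3.829, Green 8.294, Blue 6.877.
Rounding down gives 3, 8, 6 = 17 seats, so the divisor must be adjusted.
With modified divisor 1130: modified quotas Red 4.069, Green 8.813, Blue 7.308.
Rounding down: Red 4, Green 8, Blue 7 (total 19).
Red receives 4.

4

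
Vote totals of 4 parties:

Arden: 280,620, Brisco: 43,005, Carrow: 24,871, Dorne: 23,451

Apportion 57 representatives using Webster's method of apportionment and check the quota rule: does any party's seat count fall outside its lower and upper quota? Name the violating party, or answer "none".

Standard quotas: Arden 43.004, Brisco 6.590, Carrow 3.811, Dorne 3.594.
Webster allocation: Arden 42, Brisco 7, Carrow 4, Dorne 4.
Arden has quota 43.004 (lower 43, upper 44) but receives 42 — outside the quota interval.

Arden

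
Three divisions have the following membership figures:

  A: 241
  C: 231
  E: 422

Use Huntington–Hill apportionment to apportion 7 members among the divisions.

A 2; C 2; E 3

With divisor 143: modified quotas A 1.685, C 1.615, E 2.951.
Geometric-mean thresholds: A √(1·2)=1.414, C √(1·2)=1.414, E √(2·3)=2.449.
Each quota rounded against its threshold gives A 2, C 2, E 3 (total 7).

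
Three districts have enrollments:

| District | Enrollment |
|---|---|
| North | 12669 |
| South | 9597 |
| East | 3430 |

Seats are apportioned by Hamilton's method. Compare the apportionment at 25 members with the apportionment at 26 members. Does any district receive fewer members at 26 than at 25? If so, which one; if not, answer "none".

East

At 25 seats: North 12, South 9, East 4.
At 26 seats: North 13, South 10, East 3.
East drops from 4 to 3.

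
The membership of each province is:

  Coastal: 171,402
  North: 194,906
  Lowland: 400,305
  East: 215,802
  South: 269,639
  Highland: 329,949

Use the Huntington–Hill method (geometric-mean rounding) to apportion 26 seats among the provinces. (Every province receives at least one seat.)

With divisor 61031: modified quotas Coastal 2.808, North 3.194, Lowland 6.559, East 3.536, South 4.418, Highland 5.406.
Geometric-mean thresholds: Coastal √(2·3)=2.449, North √(3·4)=3.464, Lowland √(6·7)=6.481, East √(3·4)=3.464, South √(4·5)=4.472, Highland √(5·6)=5.477.
Each quota rounded against its threshold gives Coastal 3, North 3, Lowland 7, East 4, South 4, Highland 5 (total 26).

Coastal 3, North 3, Lowland 7, East 4, South 4, Highland 5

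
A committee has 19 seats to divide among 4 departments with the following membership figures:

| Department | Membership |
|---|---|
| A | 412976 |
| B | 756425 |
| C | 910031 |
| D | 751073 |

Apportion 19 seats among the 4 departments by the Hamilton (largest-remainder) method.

Total 2830505; standard divisor 2830505/19 ≈ 148973.947.
Standard quotas: A 2.7721, B 5.0776, C 6.1087, D 5.0416.
Lower quotas: A 2, B 5, C 6, D 5 (sum 18, leaving 1 seat).
Remainders in descending order: A 0.7721, C 0.1087, B 0.0776, D 0.0416.
Largest remainder: A receives the extra seat.

A: 3, B: 5, C: 6, D: 5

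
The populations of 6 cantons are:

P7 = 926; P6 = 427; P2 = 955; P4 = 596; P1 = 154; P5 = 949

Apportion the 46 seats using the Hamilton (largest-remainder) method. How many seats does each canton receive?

Total 4007; standard divisor 4007/46 ≈ 87.109.
Standard quotas: P7 10.630, P6 4.902, P2 10.963, P4 6.842, P1 1.768, P5 10.894.
Lower quotas: P7 10, P6 4, P2 10, P4 6, P1 1, P5 10 (sum 41, leaving 5 seats).
Remainders in descending order: P2 0.963, P6 0.902, P5 0.894, P4 0.842, P1 0.768, P7 0.630.
The surplus seats go to P2, P6, P5, P4, P1.

P7=10, P6=5, P2=11, P4=7, P1=2, P5=11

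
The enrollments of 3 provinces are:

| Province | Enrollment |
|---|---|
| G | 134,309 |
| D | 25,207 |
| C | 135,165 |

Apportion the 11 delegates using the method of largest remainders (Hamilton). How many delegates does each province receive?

The standard divisor is 294681/11 ≈ 26789.182.
Standard quotas: G 5.0136, D 0.9409, C 5.0455.
Lower quotas: G 5, D 0, C 5 (sum 10, leaving 1 seat).
Remainders in descending order: D 0.9409, C 0.0455, G 0.0136.
The surplus seat goes to D.

G: 5; D: 1; C: 5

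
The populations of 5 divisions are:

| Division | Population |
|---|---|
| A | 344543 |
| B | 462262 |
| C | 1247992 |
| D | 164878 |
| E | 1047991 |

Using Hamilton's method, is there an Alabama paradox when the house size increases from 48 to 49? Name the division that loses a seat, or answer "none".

D

At 48 seats: A 5, B 7, C 18, D 3, E 15.
At 49 seats: A 5, B 7, C 19, D 2, E 16.
D drops from 3 to 2.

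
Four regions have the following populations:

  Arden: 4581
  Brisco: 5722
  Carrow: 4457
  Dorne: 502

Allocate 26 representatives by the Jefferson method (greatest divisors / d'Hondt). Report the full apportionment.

Arden 8, Brisco 10, Carrow 8, Dorne 0

Standard divisor 15262/26 ≈ 587; standard quotas: Arden 7.804, Brisco 9.748, Carrow 7.593, Dorne 0.855.
Rounding down gives 7, 9, 7, 0 = 23 seats, so the divisor must be adjusted.
With modified divisor 540: modified quotas Arden 8.483, Brisco 10.596, Carrow 8.254, Dorne 0.930.
Rounding down: Arden 8, Brisco 10, Carrow 8, Dorne 0 (total 26).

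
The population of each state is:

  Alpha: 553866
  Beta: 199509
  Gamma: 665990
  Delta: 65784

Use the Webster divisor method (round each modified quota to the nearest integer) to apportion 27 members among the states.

Standard divisor 1485149/27 ≈ 55005.519; standard quotas: Alpha 10.069, Beta 3.627, Gamma 12.108, Delta 1.196.
Rounding to the nearest integer gives Alpha 10, Beta 4, Gamma 12, Delta 1 — total 27, matching the house size, so no adjustment is needed.

Alpha 10; Beta 4; Gamma 12; Delta 1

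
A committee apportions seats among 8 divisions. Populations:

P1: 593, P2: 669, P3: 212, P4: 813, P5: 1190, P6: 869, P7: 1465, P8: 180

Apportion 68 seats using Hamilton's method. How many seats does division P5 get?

13

The standard divisor is 5991/68 ≈ 88.103.
Standard quotas: P1 6.731, P2 7.593, P3 2.406, P4 9.228, P5 13.507, P6 9.863, P7 16.628, P8 2.043.
Lower quotas: P1 6, P2 7, P3 2, P4 9, P5 13, P6 9, P7 16, P8 2 (sum 64, leaving 4 seats).
Remainders in descending order: P6 0.863, P1 0.731, P7 0.628, P2 0.593, P5 0.507, P3 0.406, P4 0.228, P8 0.043.
The surplus seats go to P6, P1, P7, P2.
P5 receives 13.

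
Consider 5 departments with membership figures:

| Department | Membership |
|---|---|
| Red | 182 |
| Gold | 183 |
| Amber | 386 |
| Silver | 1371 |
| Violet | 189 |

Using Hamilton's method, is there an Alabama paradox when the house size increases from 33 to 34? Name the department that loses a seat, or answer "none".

At 33 seats: Red 3, Gold 3, Amber 5, Silver 19, Violet 3.
At 34 seats: Red 2, Gold 3, Amber 6, Silver 20, Violet 3.
Red drops from 3 to 2.

Red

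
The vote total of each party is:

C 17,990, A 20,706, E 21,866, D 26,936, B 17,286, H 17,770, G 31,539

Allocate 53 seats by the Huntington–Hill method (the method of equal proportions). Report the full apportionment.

C=6, A=7, E=8, D=9, B=6, H=6, G=11

With divisor 2881: modified quotas C 6.244, A 7.187, E 7.590, D 9.350, B 6.000, H 6.168, G 10.947.
Geometric-mean thresholds: C √(6·7)=6.481, A √(7·8)=7.483, E √(7·8)=7.483, D √(9·10)=9.487, B √(6·7)=6.481, H √(6·7)=6.481, G √(10·11)=10.488.
Each quota rounded against its threshold gives C 6, A 7, E 8, D 9, B 6, H 6, G 11 (total 53).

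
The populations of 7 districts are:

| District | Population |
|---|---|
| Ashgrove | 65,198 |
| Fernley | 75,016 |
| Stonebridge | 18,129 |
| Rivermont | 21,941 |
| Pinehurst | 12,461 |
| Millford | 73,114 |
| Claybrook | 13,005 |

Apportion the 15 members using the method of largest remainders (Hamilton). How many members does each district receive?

The standard divisor is 278864/15 ≈ 18590.933.
Standard quotas: Ashgrove 3.5070, Fernley 4.0351, Stonebridge 0.9752, Rivermont 1.1802, Pinehurst 0.6703, Millford 3.9328, Claybrook 0.6995.
Lower quotas: Ashgrove 3, Fernley 4, Stonebridge 0, Rivermont 1, Pinehurst 0, Millford 3, Claybrook 0 (sum 11, leaving 4 seats).
Remainders in descending order: Stonebridge 0.9752, Millford 0.9328, Claybrook 0.6995, Pinehurst 0.6703, Ashgrove 0.5070, Rivermont 0.1802, Fernley 0.0351.
The surplus seats go to Stonebridge, Millford, Claybrook, Pinehurst.

Ashgrove 3, Fernley 4, Stonebridge 1, Rivermont 1, Pinehurst 1, Millford 4, Claybrook 1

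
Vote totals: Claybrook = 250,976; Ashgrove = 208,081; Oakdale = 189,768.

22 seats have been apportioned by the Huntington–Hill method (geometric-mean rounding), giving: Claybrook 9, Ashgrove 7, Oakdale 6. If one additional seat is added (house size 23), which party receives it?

Oakdale

Priority for the next seat is population ÷ (√(s·(s+1))).
Priorities: Claybrook 26455.193, Ashgrove 27805.993, Oakdale 29281.838.
Highest priority: Oakdale.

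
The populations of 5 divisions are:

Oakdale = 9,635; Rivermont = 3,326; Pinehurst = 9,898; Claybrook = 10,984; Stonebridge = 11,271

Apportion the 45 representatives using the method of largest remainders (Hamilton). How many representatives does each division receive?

Oakdale=10; Rivermont=3; Pinehurst=10; Claybrook=11; Stonebridge=11

Total 45114; standard divisor 45114/45 ≈ 1002.533.
Standard quotas: Oakdale 9.6107, Rivermont 3.3176, Pinehurst 9.8730, Claybrook 10.9562, Stonebridge 11.2425.
Lower quotas: Oakdale 9, Rivermont 3, Pinehurst 9, Claybrook 10, Stonebridge 11 (sum 42, leaving 3 seats).
Remainders in descending order: Claybrook 0.9562, Pinehurst 0.8730, Oakdale 0.6107, Rivermont 0.3176, Stonebridge 0.2425.
Largest remainders: Claybrook, Pinehurst, Oakdale receive the extra seats.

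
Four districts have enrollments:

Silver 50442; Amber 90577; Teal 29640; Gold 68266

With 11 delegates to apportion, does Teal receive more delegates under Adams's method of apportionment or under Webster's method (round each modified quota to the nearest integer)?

Adams: Silver 2, Amber 4, Teal 2, Gold 3.
Webster: Silver 3, Amber 4, Teal 1, Gold 3.
Teal gets 2 under Adams and 1 under Webster.

Adams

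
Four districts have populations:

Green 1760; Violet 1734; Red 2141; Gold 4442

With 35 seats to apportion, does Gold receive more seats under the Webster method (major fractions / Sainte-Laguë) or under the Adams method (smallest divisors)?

Webster: Green 6, Violet 6, Red 7, Gold 16.
Adams: Green 6, Violet 6, Red 8, Gold 15.
Gold gets 16 under Webster and 15 under Adams.

Webster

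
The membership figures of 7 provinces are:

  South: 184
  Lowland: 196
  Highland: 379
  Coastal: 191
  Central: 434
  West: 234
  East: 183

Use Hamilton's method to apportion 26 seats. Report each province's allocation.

South: 3, Lowland: 3, Highland: 5, Coastal: 3, Central: 6, West: 3, East: 3

Standard divisor: 1801 ÷ 26 ≈ 69.269.
Standard quotas: South 2.656, Lowland 2.830, Highland 5.471, Coastal 2.757, Central 6.265, West 3.378, East 2.642.
Lower quotas: South 2, Lowland 2, Highland 5, Coastal 2, Central 6, West 3, East 2 (sum 22, leaving 4 seats).
Remainders in descending order: Lowland 0.830, Coastal 0.757, South 0.656, East 0.642, Highland 0.471, West 0.378, Central 0.265.
Largest remainders: Lowland, Coastal, South, East receive the extra seats.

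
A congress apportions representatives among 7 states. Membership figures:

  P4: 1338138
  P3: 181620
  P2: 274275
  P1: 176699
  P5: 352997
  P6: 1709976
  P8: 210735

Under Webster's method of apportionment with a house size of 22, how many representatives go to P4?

Standard divisor 4244440/22 ≈ 192929.091; standard quotas: P4 6.936, P3 0.941, P2 1.422, P1 0.916, P5 1.830, P6 8.863, P8 1.092.
Rounding to the nearest integer gives P4 7, P3 1, P2 1, P1 1, P5 2, P6 9, P8 1 — total 22, matching the house size, so no adjustment is needed.
P4 receives 7.

7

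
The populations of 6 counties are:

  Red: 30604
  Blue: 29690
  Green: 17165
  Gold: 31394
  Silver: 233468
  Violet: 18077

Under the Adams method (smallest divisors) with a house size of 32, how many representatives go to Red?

Standard divisor 360398/32 ≈ 11262.438; standard quotas: Red 2.717, Blue 2.636, Green 1.524, Gold 2.787, Silver 20.730, Violet 1.605.
Rounding up gives 3, 3, 2, 3, 21, 2 = 34 seats, so the divisor must be adjusted.
With modified divisor 12600: modified quotas Red 2.429, Blue 2.356, Green 1.362, Gold 2.492, Silver 18.529, Violet 1.435.
Rounding up: Red 3, Blue 3, Green 2, Gold 3, Silver 19, Violet 2 (total 32).
Red receives 3.

3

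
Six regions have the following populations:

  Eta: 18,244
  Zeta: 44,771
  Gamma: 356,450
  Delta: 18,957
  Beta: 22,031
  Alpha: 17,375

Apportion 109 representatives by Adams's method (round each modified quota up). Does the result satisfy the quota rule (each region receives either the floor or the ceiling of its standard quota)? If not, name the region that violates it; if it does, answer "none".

Gamma

Standard quotas: Eta 4.162, Zeta 10.213, Gamma 81.312, Delta 4.324, Beta 5.026, Alpha 3.964.
Adams allocation: Eta 5, Zeta 10, Gamma 80, Delta 5, Beta 5, Alpha 4.
Gamma has quota 81.312 (lower 81, upper 82) but receives 80 — outside the quota interval.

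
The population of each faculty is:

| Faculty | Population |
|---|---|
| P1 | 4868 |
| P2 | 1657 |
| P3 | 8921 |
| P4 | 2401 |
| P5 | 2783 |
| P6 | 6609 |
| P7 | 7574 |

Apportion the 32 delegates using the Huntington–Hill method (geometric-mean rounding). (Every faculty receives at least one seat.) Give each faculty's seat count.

With divisor 1112: modified quotas P1 4.378, P2 1.490, P3 8.022, P4 2.159, P5 2.503, P6 5.943, P7 6.811.
Geometric-mean thresholds: P1 √(4·5)=4.472, P2 √(1·2)=1.414, P3 √(8·9)=8.485, P4 √(2·3)=2.449, P5 √(2·3)=2.449, P6 √(5·6)=5.477, P7 √(6·7)=6.481.
Each quota rounded against its threshold gives P1 4, P2 2, P3 8, P4 2, P5 3, P6 6, P7 7 (total 32).

P1 4, P2 2, P3 8, P4 2, P5 3, P6 6, P7 7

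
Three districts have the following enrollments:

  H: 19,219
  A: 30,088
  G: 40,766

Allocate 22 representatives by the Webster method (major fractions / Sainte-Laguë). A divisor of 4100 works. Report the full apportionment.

H=5, A=7, G=10

With modified divisor 4100: modified quotas H 4.688, A 7.339, G 9.943.
Rounding to the nearest integer: H 5, A 7, G 10 (total 22).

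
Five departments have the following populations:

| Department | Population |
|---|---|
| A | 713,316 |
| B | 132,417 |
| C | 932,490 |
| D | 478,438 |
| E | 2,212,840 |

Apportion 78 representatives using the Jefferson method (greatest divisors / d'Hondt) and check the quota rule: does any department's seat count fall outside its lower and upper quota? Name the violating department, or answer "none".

E

Standard quotas: A 12.449, B 2.311, C 16.273, D 8.350, E 38.618.
Jefferson allocation: A 12, B 2, C 16, D 8, E 40.
E has quota 38.618 (lower 38, upper 39) but receives 40 — outside the quota interval.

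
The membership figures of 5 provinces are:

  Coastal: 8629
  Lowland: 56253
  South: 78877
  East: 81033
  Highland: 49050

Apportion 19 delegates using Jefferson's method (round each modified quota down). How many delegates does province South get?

6

Standard divisor 273842/19 ≈ 14412.737; standard quotas: Coastal 0.599, Lowland 3.903, South 5.473, East 5.622, Highland 3.403.
Rounding down gives 0, 3, 5, 5, 3 = 16 seats, so the divisor must be adjusted.
With modified divisor 12700: modified quotas Coastal 0.679, Lowland 4.429, South 6.211, East 6.381, Highland 3.862.
Rounding down: Coastal 0, Lowland 4, South 6, East 6, Highland 3 (total 19).
South receives 6.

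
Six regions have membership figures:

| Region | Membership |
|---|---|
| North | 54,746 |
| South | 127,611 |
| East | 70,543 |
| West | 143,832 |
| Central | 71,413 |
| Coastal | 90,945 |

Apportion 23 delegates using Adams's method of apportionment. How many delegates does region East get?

3

Standard divisor 559090/23 ≈ 24308.261; standard quotas: North 2.252, South 5.250, East 2.902, West 5.917, Central 2.938, Coastal 3.741.
Rounding up gives 3, 6, 3, 6, 3, 4 = 25 seats, so the divisor must be adjusted.
With modified divisor 28100: modified quotas North 1.948, South 4.541, East 2.510, West 5.119, Central 2.541, Coastal 3.236.
Rounding up: North 2, South 5, East 3, West 6, Central 3, Coastal 4 (total 23).
East receives 3.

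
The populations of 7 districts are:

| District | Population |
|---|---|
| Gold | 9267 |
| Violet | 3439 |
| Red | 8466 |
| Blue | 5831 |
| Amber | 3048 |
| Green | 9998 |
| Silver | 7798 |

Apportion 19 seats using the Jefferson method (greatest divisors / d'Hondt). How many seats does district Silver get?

Standard divisor 47847/19 ≈ 2518.263; standard quotas: Gold 3.680, Violet 1.366, Red 3.362, Blue 2.315, Amber 1.210, Green 3.970, Silver 3.097.
Rounding down gives 3, 1, 3, 2, 1, 3, 3 = 16 seats, so the divisor must be adjusted.
With modified divisor 2100: modified quotas Gold 4.413, Violet 1.638, Red 4.031, Blue 2.777, Amber 1.451, Green 4.761, Silver 3.713.
Rounding down: Gold 4, Violet 1, Red 4, Blue 2, Amber 1, Green 4, Silver 3 (total 19).
Silver receives 3.

3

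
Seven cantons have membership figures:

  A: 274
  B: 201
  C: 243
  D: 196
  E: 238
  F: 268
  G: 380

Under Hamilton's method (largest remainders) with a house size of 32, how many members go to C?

Total 1800; standard divisor 1800/32 ≈ 56.25.
Standard quotas: A 4.871, B 3.573, C 4.320, D 3.484, E 4.231, F 4.764, G 6.756.
Lower quotas: A 4, B 3, C 4, D 3, E 4, F 4, G 6 (sum 28, leaving 4 seats).
Remainders in descending order: A 0.871, F 0.764, G 0.756, B 0.573, D 0.484, C 0.320, E 0.231.
Largest remainders: A, F, G, B receive the extra seats.
C receives 4.

4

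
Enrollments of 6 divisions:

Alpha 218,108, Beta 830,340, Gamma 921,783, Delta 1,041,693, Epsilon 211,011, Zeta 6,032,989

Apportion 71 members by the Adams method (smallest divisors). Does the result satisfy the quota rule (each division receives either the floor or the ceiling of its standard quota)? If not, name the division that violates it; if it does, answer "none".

Standard quotas: Alpha 1.673, Beta 6.369, Gamma 7.071, Delta 7.991, Epsilon 1.619, Zeta 46.278.
Adams allocation: Alpha 2, Beta 7, Gamma 7, Delta 8, Epsilon 2, Zeta 45.
Zeta has quota 46.278 (lower 46, upper 47) but receives 45 — outside the quota interval.

Zeta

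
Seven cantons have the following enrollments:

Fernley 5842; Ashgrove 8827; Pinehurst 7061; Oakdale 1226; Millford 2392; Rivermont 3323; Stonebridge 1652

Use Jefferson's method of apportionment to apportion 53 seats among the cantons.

Fernley: 10, Ashgrove: 16, Pinehurst: 12, Oakdale: 2, Millford: 4, Rivermont: 6, Stonebridge: 3

Standard divisor 30323/53 ≈ 572.132; standard quotas: Fernley 10.211, Ashgrove 15.428, Pinehurst 12.342, Oakdale 2.143, Millford 4.181, Rivermont 5.808, Stonebridge 2.887.
Rounding down gives 10, 15, 12, 2, 4, 5, 2 = 50 seats, so the divisor must be adjusted.
With modified divisor 547: modified quotas Fernley 10.680, Ashgrove 16.137, Pinehurst 12.909, Oakdale 2.241, Millford 4.373, Rivermont 6.075, Stonebridge 3.020.
Rounding down: Fernley 10, Ashgrove 16, Pinehurst 12, Oakdale 2, Millford 4, Rivermont 6, Stonebridge 3 (total 53).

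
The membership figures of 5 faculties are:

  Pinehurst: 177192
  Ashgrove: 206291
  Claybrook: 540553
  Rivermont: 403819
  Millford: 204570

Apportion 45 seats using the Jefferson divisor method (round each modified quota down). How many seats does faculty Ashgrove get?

Standard divisor 1532425/45 ≈ 34053.889; standard quotas: Pinehurst 5.203, Ashgrove 6.058, Claybrook 15.873, Rivermont 11.858, Millford 6.007.
Rounding down gives 5, 6, 15, 11, 6 = 43 seats, so the divisor must be adjusted.
With modified divisor 32700: modified quotas Pinehurst 5.419, Ashgrove 6.309, Claybrook 16.531, Rivermont 12.349, Millford 6.256.
Rounding down: Pinehurst 5, Ashgrove 6, Claybrook 16, Rivermont 12, Millford 6 (total 45).
Ashgrove receives 6.

6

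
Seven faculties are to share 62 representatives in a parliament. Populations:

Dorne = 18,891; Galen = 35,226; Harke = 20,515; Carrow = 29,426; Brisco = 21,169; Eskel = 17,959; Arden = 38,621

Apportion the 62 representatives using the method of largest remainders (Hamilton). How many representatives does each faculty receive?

Total 181807; standard divisor 181807/62 ≈ 2932.371.
Standard quotas: Dorne 6.4422, Galen 12.0128, Harke 6.9960, Carrow 10.0349, Brisco 7.2191, Eskel 6.1244, Arden 13.1706.
Lower quotas: Dorne 6, Galen 12, Harke 6, Carrow 10, Brisco 7, Eskel 6, Arden 13 (sum 60, leaving 2 seats).
Remainders in descending order: Harke 0.9960, Dorne 0.4422, Brisco 0.2191, Arden 0.1706, Eskel 0.1244, Carrow 0.0349, Galen 0.0128.
The surplus seats go to Harke, Dorne.

Dorne: 7, Galen: 12, Harke: 7, Carrow: 10, Brisco: 7, Eskel: 6, Arden: 13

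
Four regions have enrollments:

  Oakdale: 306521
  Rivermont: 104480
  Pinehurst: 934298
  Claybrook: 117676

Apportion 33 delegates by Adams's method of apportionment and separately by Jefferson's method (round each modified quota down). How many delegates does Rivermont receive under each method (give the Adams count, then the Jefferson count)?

Adams: Oakdale 7, Rivermont 3, Pinehurst 20, Claybrook 3.
Jefferson: Oakdale 7, Rivermont 2, Pinehurst 22, Claybrook 2.
Rivermont gets 3 under Adams and 2 under Jefferson.

3 and 2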